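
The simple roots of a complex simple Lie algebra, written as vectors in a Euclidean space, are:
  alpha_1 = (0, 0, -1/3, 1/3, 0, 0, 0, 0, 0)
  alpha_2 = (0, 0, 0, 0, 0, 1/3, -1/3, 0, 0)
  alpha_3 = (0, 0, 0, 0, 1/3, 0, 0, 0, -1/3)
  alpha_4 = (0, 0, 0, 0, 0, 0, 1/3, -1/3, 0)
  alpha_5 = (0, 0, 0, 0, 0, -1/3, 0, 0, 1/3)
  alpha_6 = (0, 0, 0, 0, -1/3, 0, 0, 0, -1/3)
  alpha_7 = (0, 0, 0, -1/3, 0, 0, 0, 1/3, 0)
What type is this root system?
Compute the Cartan integers a_ij = 2(alpha_i, alpha_j)/(alpha_j, alpha_j); the resulting 7x7 Cartan matrix is
[[2, 0, 0, 0, 0, 0, -1], [0, 2, 0, -1, -1, 0, 0], [0, 0, 2, 0, -1, 0, 0], [0, -1, 0, 2, 0, 0, -1], [0, -1, -1, 0, 2, -1, 0], [0, 0, 0, 0, -1, 2, 0], [-1, 0, 0, -1, 0, 0, 2]].
All simple roots have the same length, so the diagram is simply laced. The associated Dynkin diagram is a chain of 5 nodes with a fork of two nodes at one end (D_7), so the type is D_7 (the algebra so(14)).

D_7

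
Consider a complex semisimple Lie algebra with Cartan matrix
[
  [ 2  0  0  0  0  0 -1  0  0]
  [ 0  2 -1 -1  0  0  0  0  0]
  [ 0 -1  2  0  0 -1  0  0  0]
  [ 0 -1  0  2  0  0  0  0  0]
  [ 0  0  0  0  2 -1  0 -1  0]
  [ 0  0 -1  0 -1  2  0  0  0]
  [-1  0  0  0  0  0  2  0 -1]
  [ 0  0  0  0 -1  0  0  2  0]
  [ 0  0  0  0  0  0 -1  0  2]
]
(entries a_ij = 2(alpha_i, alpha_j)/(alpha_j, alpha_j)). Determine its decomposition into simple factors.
The diagram associated to this matrix has two connected components: the simple roots {alpha_1, alpha_7, alpha_9} form a chain of 3 nodes with single edges (A_3), and {alpha_2, alpha_3, alpha_4, alpha_5, alpha_6, alpha_8} form a chain of 6 nodes with single edges (A_6). A semisimple Lie algebra decomposes uniquely as the direct sum of simple ideals, one per connected component of its Dynkin diagram, so g ≅ A_3 ⊕ A_6 (dimension 15 + 48 = 63).

A3 ⊕ A6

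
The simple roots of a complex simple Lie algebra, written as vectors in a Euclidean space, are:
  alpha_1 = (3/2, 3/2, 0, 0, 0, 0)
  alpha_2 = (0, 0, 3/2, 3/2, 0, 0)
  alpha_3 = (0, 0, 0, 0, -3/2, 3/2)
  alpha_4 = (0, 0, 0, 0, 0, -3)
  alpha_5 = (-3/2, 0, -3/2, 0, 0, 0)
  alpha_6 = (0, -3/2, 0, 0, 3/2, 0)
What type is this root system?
C6

Compute the Cartan integers a_ij = 2(alpha_i, alpha_j)/(alpha_j, alpha_j); the resulting 6x6 Cartan matrix is
[[2, 0, 0, 0, -1, -1], [0, 2, 0, 0, -1, 0], [0, 0, 2, -1, 0, -1], [0, 0, -2, 2, 0, 0], [-1, -1, 0, 0, 2, 0], [-1, 0, -1, 0, 0, 2]].
The roots have two lengths (squared-length ratio 2:1); the short ones are alpha_{1,2,3,5,6}. The associated Dynkin diagram is a chain of 6 nodes with a double edge at one end; the terminal node there is the unique long simple root (C_6), so the type is C_6 (the algebra sp(12)).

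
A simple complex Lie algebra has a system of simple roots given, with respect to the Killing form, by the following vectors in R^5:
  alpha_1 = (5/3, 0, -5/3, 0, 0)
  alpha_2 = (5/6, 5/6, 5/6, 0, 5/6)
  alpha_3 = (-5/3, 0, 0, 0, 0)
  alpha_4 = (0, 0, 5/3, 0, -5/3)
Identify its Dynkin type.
Compute the Cartan integers a_ij = 2(alpha_i, alpha_j)/(alpha_j, alpha_j); the resulting 4x4 Cartan matrix is
[[2, 0, -2, -1], [0, 2, -1, 0], [-1, -1, 2, 0], [-1, 0, 0, 2]].
The roots have two lengths (squared-length ratio 2:1); the short ones are alpha_{2,3}. The associated Dynkin diagram is a chain of 4 nodes with a double edge between the middle two (F_4), so the type is F_4.

F4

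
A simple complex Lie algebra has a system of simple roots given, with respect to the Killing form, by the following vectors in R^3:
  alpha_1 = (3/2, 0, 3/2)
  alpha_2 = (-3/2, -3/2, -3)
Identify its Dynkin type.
Compute the Cartan integers a_ij = 2(alpha_i, alpha_j)/(alpha_j, alpha_j); the resulting 2x2 Cartan matrix is
[[2, -1], [-3, 2]].
The roots have two lengths (squared-length ratio 3:1); the short ones are alpha_{1}. The associated Dynkin diagram is two nodes joined by a triple edge (G_2), so the type is G_2.

G2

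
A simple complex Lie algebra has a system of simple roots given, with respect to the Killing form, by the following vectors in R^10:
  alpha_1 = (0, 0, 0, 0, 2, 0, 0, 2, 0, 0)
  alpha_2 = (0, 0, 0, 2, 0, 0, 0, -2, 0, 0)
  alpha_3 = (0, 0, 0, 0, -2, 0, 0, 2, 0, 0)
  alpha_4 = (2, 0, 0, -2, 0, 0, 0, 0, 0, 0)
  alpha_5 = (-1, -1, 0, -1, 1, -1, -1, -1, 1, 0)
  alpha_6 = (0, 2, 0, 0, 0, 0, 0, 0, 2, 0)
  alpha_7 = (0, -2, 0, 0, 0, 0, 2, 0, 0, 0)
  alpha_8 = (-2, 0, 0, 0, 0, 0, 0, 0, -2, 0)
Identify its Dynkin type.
Compute the Cartan integers a_ij = 2(alpha_i, alpha_j)/(alpha_j, alpha_j); the resulting 8x8 Cartan matrix is
[[2, -1, 0, 0, 0, 0, 0, 0], [-1, 2, -1, -1, 0, 0, 0, 0], [0, -1, 2, 0, -1, 0, 0, 0], [0, -1, 0, 2, 0, 0, 0, -1], [0, 0, -1, 0, 2, 0, 0, 0], [0, 0, 0, 0, 0, 2, -1, -1], [0, 0, 0, 0, 0, -1, 2, 0], [0, 0, 0, -1, 0, -1, 0, 2]].
All simple roots have the same length, so the diagram is simply laced. The associated Dynkin diagram is a chain of 7 nodes with one extra node attached to the third node from one end (E_8), so the type is E_8.

E_8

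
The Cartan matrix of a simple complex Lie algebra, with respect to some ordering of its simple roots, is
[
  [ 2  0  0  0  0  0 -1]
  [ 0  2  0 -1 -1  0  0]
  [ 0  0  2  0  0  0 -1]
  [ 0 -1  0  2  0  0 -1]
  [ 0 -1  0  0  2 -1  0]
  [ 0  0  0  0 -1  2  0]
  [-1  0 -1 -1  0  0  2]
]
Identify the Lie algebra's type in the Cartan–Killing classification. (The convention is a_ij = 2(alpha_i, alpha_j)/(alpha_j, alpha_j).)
The matrix has rank 7 with 2's on the diagonal. Reading the off-diagonal entries as Dynkin edges (a single edge where a_ij = a_ji = -1; a double or triple edge where a_ij * a_ji = 2 or 3), the diagram is a chain of 5 nodes with a fork of two nodes at one end (D_7). One simple-root ordering that puts it in standard form is (alpha_6, alpha_5, alpha_2, alpha_4, alpha_7, alpha_3, alpha_1). So the algebra is type D_7, i.e. so(14).

D_7 (so(14))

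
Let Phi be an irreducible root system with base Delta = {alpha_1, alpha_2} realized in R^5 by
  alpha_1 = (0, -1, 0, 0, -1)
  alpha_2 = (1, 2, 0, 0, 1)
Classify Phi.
type G_2

Compute the Cartan integers a_ij = 2(alpha_i, alpha_j)/(alpha_j, alpha_j); the resulting 2x2 Cartan matrix is
[[2, -1], [-3, 2]].
The roots have two lengths (squared-length ratio 3:1); the short ones are alpha_{1}. The associated Dynkin diagram is two nodes joined by a triple edge (G_2), so the type is G_2.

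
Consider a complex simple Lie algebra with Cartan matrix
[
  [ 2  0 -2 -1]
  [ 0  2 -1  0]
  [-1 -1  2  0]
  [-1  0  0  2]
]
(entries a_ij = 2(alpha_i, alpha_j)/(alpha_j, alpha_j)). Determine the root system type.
The matrix has rank 4 with 2's on the diagonal. Reading the off-diagonal entries as Dynkin edges (a single edge where a_ij = a_ji = -1; a double or triple edge where a_ij * a_ji = 2 or 3), the diagram is a chain of 4 nodes with a double edge between the middle two (F_4). One simple-root ordering that puts it in standard form is (alpha_4, alpha_1, alpha_3, alpha_2). So the algebra is type F_4.

F_4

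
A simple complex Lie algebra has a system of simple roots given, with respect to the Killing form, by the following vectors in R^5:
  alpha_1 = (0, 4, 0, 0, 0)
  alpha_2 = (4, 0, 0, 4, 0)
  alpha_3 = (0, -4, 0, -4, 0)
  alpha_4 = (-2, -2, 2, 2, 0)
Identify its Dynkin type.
Compute the Cartan integers a_ij = 2(alpha_i, alpha_j)/(alpha_j, alpha_j); the resulting 4x4 Cartan matrix is
[[2, 0, -1, -1], [0, 2, -1, 0], [-2, -1, 2, 0], [-1, 0, 0, 2]].
The roots have two lengths (squared-length ratio 2:1); the short ones are alpha_{1,4}. The associated Dynkin diagram is a chain of 4 nodes with a double edge between the middle two (F_4), so the type is F_4.

F_4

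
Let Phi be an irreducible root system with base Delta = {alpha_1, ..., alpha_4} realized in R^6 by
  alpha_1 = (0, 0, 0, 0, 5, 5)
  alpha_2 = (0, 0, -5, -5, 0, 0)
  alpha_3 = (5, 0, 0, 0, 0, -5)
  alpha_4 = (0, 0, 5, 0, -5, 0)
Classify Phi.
A_4 (sl(5))

Compute the Cartan integers a_ij = 2(alpha_i, alpha_j)/(alpha_j, alpha_j); the resulting 4x4 Cartan matrix is
[[2, 0, -1, -1], [0, 2, 0, -1], [-1, 0, 2, 0], [-1, -1, 0, 2]].
All simple roots have the same length, so the diagram is simply laced. The associated Dynkin diagram is a chain of 4 nodes with single edges (A_4), so the type is A_4 (the algebra sl(5)).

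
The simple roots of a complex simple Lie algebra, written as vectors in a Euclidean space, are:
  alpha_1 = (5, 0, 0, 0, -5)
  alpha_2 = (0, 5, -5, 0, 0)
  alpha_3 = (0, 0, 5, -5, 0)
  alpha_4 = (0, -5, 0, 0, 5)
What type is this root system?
Compute the Cartan integers a_ij = 2(alpha_i, alpha_j)/(alpha_j, alpha_j); the resulting 4x4 Cartan matrix is
[[2, 0, 0, -1], [0, 2, -1, -1], [0, -1, 2, 0], [-1, -1, 0, 2]].
All simple roots have the same length, so the diagram is simply laced. The associated Dynkin diagram is a chain of 4 nodes with single edges (A_4), so the type is A_4 (the algebra sl(5)).

A_4 (sl(5))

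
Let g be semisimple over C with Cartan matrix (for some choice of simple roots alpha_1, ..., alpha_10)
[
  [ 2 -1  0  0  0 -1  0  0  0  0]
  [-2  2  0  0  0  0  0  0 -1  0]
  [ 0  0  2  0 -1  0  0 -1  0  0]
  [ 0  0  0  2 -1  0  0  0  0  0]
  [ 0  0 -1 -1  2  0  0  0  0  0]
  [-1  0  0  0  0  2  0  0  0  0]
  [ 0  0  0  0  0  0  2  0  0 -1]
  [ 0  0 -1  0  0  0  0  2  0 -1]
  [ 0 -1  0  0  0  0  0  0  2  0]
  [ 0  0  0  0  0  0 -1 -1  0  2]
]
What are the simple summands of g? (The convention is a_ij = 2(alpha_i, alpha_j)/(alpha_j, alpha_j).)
A_6 + F_4

The diagram associated to this matrix has two connected components: the simple roots {alpha_3, alpha_4, alpha_5, alpha_7, alpha_8, alpha_10} form a chain of 6 nodes with single edges (A_6), and {alpha_1, alpha_2, alpha_6, alpha_9} form a chain of 4 nodes with a double edge between the middle two (F_4). A semisimple Lie algebra decomposes uniquely as the direct sum of simple ideals, one per connected component of its Dynkin diagram, so g ≅ A_6 ⊕ F_4 (dimension 48 + 52 = 100).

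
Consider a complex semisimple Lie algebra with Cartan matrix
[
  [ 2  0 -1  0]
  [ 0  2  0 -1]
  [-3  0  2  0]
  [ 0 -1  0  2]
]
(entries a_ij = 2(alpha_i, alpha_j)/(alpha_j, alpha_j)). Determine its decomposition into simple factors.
The diagram associated to this matrix has two connected components: the simple roots {alpha_2, alpha_4} form a chain of 2 nodes with single edges (A_2), and {alpha_1, alpha_3} form two nodes joined by a triple edge (G_2). A semisimple Lie algebra decomposes uniquely as the direct sum of simple ideals, one per connected component of its Dynkin diagram, so g ≅ A_2 ⊕ G_2 (dimension 8 + 14 = 22).

A2 + G2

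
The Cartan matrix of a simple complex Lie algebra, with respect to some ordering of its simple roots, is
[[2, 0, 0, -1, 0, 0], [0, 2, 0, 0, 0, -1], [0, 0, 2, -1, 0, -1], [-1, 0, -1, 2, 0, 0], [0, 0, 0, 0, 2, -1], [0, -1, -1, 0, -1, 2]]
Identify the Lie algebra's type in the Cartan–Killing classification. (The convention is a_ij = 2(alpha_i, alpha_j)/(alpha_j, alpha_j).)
D6

The matrix has rank 6 with 2's on the diagonal. Reading the off-diagonal entries as Dynkin edges (a single edge where a_ij = a_ji = -1; a double or triple edge where a_ij * a_ji = 2 or 3), the diagram is a chain of 4 nodes with a fork of two nodes at one end (D_6). One simple-root ordering that puts it in standard form is (alpha_1, alpha_4, alpha_3, alpha_6, alpha_2, alpha_5). So the algebra is type D_6, i.e. so(12).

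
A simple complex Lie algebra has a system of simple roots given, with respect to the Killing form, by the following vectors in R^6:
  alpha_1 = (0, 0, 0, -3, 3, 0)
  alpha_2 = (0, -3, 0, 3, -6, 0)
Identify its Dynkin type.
G_2

Compute the Cartan integers a_ij = 2(alpha_i, alpha_j)/(alpha_j, alpha_j); the resulting 2x2 Cartan matrix is
[[2, -1], [-3, 2]].
The roots have two lengths (squared-length ratio 3:1); the short ones are alpha_{1}. The associated Dynkin diagram is two nodes joined by a triple edge (G_2), so the type is G_2.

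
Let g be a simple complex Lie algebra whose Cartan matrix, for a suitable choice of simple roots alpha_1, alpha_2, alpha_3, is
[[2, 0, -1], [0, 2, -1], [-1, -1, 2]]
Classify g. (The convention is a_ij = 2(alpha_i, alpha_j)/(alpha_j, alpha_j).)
A_3

The matrix has rank 3 with 2's on the diagonal. Reading the off-diagonal entries as Dynkin edges (a single edge where a_ij = a_ji = -1; a double or triple edge where a_ij * a_ji = 2 or 3), the diagram is a chain of 3 nodes with single edges (A_3). One simple-root ordering that puts it in standard form is (alpha_1, alpha_3, alpha_2). So the algebra is type A_3, i.e. sl(4).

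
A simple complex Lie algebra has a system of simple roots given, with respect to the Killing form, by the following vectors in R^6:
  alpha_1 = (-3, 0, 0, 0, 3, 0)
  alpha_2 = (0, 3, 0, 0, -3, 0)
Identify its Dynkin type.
A_2

Compute the Cartan integers a_ij = 2(alpha_i, alpha_j)/(alpha_j, alpha_j); the resulting 2x2 Cartan matrix is
[[2, -1], [-1, 2]].
All simple roots have the same length, so the diagram is simply laced. The associated Dynkin diagram is a chain of 2 nodes with single edges (A_2), so the type is A_2 (the algebra sl(3)).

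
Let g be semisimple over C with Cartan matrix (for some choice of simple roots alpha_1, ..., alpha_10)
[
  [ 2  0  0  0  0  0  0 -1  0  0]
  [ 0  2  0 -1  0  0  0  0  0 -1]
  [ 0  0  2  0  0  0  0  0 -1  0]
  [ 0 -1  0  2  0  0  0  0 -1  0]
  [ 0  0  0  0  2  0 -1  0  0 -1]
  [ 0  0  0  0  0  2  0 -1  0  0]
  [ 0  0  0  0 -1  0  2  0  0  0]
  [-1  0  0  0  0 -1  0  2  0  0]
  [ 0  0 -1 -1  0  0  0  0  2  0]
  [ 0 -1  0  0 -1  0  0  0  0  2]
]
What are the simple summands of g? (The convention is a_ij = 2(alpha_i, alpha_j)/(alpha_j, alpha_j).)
A_3 ⊕ A_7

The diagram associated to this matrix has two connected components: the simple roots {alpha_1, alpha_6, alpha_8} form a chain of 3 nodes with single edges (A_3), and {alpha_2, alpha_3, alpha_4, alpha_5, alpha_7, alpha_9, alpha_10} form a chain of 7 nodes with single edges (A_7). A semisimple Lie algebra decomposes uniquely as the direct sum of simple ideals, one per connected component of its Dynkin diagram, so g ≅ A_3 ⊕ A_7 (dimension 15 + 63 = 78).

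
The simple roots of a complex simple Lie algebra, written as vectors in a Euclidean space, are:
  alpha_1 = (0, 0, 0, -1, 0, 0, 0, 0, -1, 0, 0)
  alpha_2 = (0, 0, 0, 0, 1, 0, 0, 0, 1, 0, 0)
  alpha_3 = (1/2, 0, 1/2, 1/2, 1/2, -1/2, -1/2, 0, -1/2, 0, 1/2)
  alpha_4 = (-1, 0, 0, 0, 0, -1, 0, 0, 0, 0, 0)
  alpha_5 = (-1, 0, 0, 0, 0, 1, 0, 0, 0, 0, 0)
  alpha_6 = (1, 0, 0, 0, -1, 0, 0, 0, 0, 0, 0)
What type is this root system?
Compute the Cartan integers a_ij = 2(alpha_i, alpha_j)/(alpha_j, alpha_j); the resulting 6x6 Cartan matrix is
[[2, -1, 0, 0, 0, 0], [-1, 2, 0, 0, 0, -1], [0, 0, 2, 0, -1, 0], [0, 0, 0, 2, 0, -1], [0, 0, -1, 0, 2, -1], [0, -1, 0, -1, -1, 2]].
All simple roots have the same length, so the diagram is simply laced. The associated Dynkin diagram is a chain of 5 nodes with one extra node attached to the third node from one end (E_6), so the type is E_6.

E6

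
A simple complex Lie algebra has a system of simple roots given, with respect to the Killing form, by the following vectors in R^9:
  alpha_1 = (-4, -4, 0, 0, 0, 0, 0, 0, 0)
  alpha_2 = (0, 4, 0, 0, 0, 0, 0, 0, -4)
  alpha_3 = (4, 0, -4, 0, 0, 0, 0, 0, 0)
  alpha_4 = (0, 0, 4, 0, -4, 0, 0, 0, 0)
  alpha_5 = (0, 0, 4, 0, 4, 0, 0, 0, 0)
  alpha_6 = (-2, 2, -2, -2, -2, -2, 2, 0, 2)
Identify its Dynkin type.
Compute the Cartan integers a_ij = 2(alpha_i, alpha_j)/(alpha_j, alpha_j); the resulting 6x6 Cartan matrix is
[[2, -1, -1, 0, 0, 0], [-1, 2, 0, 0, 0, 0], [-1, 0, 2, -1, -1, 0], [0, 0, -1, 2, 0, 0], [0, 0, -1, 0, 2, -1], [0, 0, 0, 0, -1, 2]].
All simple roots have the same length, so the diagram is simply laced. The associated Dynkin diagram is a chain of 5 nodes with one extra node attached to the third node from one end (E_6), so the type is E_6.

E_6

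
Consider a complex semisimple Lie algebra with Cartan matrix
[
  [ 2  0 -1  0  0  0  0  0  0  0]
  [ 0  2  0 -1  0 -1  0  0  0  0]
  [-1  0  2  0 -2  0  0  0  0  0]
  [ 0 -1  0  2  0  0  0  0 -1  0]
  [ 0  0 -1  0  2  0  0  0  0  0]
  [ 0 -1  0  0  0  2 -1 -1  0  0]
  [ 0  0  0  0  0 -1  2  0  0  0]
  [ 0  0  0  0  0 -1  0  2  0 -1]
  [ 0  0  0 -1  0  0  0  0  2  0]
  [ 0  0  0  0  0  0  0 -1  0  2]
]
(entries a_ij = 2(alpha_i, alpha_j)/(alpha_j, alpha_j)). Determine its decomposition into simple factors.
B3 ⊕ E7

The diagram associated to this matrix has two connected components: the simple roots {alpha_1, alpha_3, alpha_5} form a chain of 3 nodes with a double edge at one end; the terminal node there is the unique short simple root (B_3), and {alpha_2, alpha_4, alpha_6, alpha_7, alpha_8, alpha_9, alpha_10} form a chain of 6 nodes with one extra node attached to the third node from one end (E_7). A semisimple Lie algebra decomposes uniquely as the direct sum of simple ideals, one per connected component of its Dynkin diagram, so g ≅ B_3 ⊕ E_7 (dimension 21 + 133 = 154).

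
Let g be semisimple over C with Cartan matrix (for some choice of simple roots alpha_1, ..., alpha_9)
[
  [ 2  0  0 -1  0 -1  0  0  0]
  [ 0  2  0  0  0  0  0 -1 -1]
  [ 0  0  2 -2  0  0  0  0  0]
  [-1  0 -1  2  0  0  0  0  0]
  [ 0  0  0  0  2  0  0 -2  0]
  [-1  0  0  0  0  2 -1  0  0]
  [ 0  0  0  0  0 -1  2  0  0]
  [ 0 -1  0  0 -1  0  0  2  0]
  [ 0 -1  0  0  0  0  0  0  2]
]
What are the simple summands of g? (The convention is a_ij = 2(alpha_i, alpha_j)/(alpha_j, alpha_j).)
type C_4 ⊕ type C_5

The diagram associated to this matrix has two connected components: the simple roots {alpha_2, alpha_5, alpha_8, alpha_9} form a chain of 4 nodes with a double edge at one end; the terminal node there is the unique long simple root (C_4), and {alpha_1, alpha_3, alpha_4, alpha_6, alpha_7} form a chain of 5 nodes with a double edge at one end; the terminal node there is the unique long simple root (C_5). A semisimple Lie algebra decomposes uniquely as the direct sum of simple ideals, one per connected component of its Dynkin diagram, so g ≅ C_4 ⊕ C_5 (dimension 36 + 55 = 91).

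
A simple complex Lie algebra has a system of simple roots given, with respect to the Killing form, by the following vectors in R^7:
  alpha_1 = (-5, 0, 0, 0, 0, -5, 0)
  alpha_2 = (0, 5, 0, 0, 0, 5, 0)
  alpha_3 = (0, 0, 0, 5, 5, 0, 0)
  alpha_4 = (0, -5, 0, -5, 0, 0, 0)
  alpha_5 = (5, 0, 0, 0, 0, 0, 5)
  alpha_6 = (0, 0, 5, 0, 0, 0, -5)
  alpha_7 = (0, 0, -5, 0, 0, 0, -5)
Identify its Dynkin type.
D7

Compute the Cartan integers a_ij = 2(alpha_i, alpha_j)/(alpha_j, alpha_j); the resulting 7x7 Cartan matrix is
[[2, -1, 0, 0, -1, 0, 0], [-1, 2, 0, -1, 0, 0, 0], [0, 0, 2, -1, 0, 0, 0], [0, -1, -1, 2, 0, 0, 0], [-1, 0, 0, 0, 2, -1, -1], [0, 0, 0, 0, -1, 2, 0], [0, 0, 0, 0, -1, 0, 2]].
All simple roots have the same length, so the diagram is simply laced. The associated Dynkin diagram is a chain of 5 nodes with a fork of two nodes at one end (D_7), so the type is D_7 (the algebra so(14)).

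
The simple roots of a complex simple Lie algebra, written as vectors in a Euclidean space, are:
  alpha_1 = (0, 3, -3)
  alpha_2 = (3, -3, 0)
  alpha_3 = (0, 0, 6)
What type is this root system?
Compute the Cartan integers a_ij = 2(alpha_i, alpha_j)/(alpha_j, alpha_j); the resulting 3x3 Cartan matrix is
[[2, -1, -1], [-1, 2, 0], [-2, 0, 2]].
The roots have two lengths (squared-length ratio 2:1); the short ones are alpha_{1,2}. The associated Dynkin diagram is a chain of 3 nodes with a double edge at one end; the terminal node there is the unique long simple root (C_3), so the type is C_3 (the algebra sp(6)).

C3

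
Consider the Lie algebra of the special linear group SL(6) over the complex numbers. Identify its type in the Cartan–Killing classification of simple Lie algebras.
type A_5

This is sl(6), which has dimension 6^2 - 1 = 35 and rank 6 - 1 = 5 (a Cartan subalgebra is the diagonal traceless matrices). In the classification of classical Lie algebras, the special linear algebra sl(n+1) has type A_n; here n = 5, so the Dynkin diagram is a chain of 5 nodes with single edges (A_5). Hence the type is A_5.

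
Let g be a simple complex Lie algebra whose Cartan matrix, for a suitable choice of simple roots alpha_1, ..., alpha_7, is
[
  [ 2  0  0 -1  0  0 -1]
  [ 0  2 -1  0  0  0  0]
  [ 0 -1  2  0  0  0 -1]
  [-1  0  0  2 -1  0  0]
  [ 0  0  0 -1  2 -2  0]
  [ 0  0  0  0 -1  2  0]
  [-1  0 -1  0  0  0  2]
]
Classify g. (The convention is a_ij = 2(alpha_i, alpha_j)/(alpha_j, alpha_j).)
B7

The matrix has rank 7 with 2's on the diagonal. Reading the off-diagonal entries as Dynkin edges (a single edge where a_ij = a_ji = -1; a double or triple edge where a_ij * a_ji = 2 or 3), the diagram is a chain of 7 nodes with a double edge at one end; the terminal node there is the unique short simple root (B_7). One simple-root ordering that puts it in standard form is (alpha_2, alpha_3, alpha_7, alpha_1, alpha_4, alpha_5, alpha_6). So the algebra is type B_7, i.e. so(15).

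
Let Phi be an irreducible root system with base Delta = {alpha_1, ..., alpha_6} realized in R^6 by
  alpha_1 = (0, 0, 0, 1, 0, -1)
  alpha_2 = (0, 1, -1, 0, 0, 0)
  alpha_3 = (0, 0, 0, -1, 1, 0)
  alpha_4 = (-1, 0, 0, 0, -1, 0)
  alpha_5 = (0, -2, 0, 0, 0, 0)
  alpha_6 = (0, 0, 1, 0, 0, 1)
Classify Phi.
Compute the Cartan integers a_ij = 2(alpha_i, alpha_j)/(alpha_j, alpha_j); the resulting 6x6 Cartan matrix is
[[2, 0, -1, 0, 0, -1], [0, 2, 0, 0, -1, -1], [-1, 0, 2, -1, 0, 0], [0, 0, -1, 2, 0, 0], [0, -2, 0, 0, 2, 0], [-1, -1, 0, 0, 0, 2]].
The roots have two lengths (squared-length ratio 2:1); the short ones are alpha_{1,2,3,4,6}. The associated Dynkin diagram is a chain of 6 nodes with a double edge at one end; the terminal node there is the unique long simple root (C_6), so the type is C_6 (the algebra sp(12)).

type C_6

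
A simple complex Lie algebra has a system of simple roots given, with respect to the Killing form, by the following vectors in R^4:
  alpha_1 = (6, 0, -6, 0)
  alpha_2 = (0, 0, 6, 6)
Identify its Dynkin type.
A_2 (sl(3))

Compute the Cartan integers a_ij = 2(alpha_i, alpha_j)/(alpha_j, alpha_j); the resulting 2x2 Cartan matrix is
[[2, -1], [-1, 2]].
All simple roots have the same length, so the diagram is simply laced. The associated Dynkin diagram is a chain of 2 nodes with single edges (A_2), so the type is A_2 (the algebra sl(3)).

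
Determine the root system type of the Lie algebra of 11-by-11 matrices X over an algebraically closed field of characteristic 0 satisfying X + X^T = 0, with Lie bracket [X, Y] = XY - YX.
This is so(11) with 11 odd, which has dimension 11(11-1)/2 = 55 and rank (11-1)/2 = 5. In the classification of classical Lie algebras, the orthogonal algebra so(2n+1) in an odd number of variables has type B_n; here n = 5, so the Dynkin diagram is a chain of 5 nodes with a double edge at one end; the terminal node there is the unique short simple root (B_5). Hence the type is B_5.

B_5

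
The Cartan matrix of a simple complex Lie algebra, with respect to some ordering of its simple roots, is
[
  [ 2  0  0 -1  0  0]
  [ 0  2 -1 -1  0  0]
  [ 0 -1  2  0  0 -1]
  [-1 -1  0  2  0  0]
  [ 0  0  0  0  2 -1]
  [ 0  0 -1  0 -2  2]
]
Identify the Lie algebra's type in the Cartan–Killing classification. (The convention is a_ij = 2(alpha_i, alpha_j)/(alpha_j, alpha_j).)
The matrix has rank 6 with 2's on the diagonal. Reading the off-diagonal entries as Dynkin edges (a single edge where a_ij = a_ji = -1; a double or triple edge where a_ij * a_ji = 2 or 3), the diagram is a chain of 6 nodes with a double edge at one end; the terminal node there is the unique short simple root (B_6). One simple-root ordering that puts it in standard form is (alpha_1, alpha_4, alpha_2, alpha_3, alpha_6, alpha_5). So the algebra is type B_6, i.e. so(13).

B6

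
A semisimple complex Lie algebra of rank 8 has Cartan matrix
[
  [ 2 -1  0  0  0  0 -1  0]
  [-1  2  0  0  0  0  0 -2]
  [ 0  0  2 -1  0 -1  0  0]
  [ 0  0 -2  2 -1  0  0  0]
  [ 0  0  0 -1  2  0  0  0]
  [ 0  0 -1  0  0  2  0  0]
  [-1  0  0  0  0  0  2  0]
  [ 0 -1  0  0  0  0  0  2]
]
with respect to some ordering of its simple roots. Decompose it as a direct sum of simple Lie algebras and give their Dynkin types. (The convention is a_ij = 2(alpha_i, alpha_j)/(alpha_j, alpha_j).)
The diagram associated to this matrix has two connected components: the simple roots {alpha_1, alpha_2, alpha_7, alpha_8} form a chain of 4 nodes with a double edge at one end; the terminal node there is the unique short simple root (B_4), and {alpha_3, alpha_4, alpha_5, alpha_6} form a chain of 4 nodes with a double edge between the middle two (F_4). A semisimple Lie algebra decomposes uniquely as the direct sum of simple ideals, one per connected component of its Dynkin diagram, so g ≅ B_4 ⊕ F_4 (dimension 36 + 52 = 88).

B4 ⊕ F4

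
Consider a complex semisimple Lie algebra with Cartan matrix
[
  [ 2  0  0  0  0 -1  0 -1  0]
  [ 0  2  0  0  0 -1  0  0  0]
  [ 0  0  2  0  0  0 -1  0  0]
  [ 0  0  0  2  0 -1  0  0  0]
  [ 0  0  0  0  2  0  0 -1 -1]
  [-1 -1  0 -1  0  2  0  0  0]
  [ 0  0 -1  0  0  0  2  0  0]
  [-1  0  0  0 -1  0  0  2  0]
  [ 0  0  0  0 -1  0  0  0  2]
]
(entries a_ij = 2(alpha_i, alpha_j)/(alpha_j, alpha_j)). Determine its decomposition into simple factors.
A_2 (sl(3)) + D_7 (so(14))

The diagram associated to this matrix has two connected components: the simple roots {alpha_3, alpha_7} form a chain of 2 nodes with single edges (A_2), and {alpha_1, alpha_2, alpha_4, alpha_5, alpha_6, alpha_8, alpha_9} form a chain of 5 nodes with a fork of two nodes at one end (D_7). A semisimple Lie algebra decomposes uniquely as the direct sum of simple ideals, one per connected component of its Dynkin diagram, so g ≅ A_2 ⊕ D_7 (dimension 8 + 91 = 99).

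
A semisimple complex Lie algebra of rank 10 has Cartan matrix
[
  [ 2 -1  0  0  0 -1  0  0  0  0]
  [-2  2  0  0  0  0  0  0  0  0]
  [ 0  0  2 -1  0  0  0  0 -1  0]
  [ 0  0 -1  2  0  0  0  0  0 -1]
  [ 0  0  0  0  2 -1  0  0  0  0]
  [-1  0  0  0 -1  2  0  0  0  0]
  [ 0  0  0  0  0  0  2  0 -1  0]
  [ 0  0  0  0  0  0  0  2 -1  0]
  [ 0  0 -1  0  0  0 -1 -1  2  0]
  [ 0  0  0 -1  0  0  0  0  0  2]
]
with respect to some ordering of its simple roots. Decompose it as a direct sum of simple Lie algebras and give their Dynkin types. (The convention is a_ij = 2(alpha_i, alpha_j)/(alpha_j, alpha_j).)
C4 ⊕ D6

The diagram associated to this matrix has two connected components: the simple roots {alpha_1, alpha_2, alpha_5, alpha_6} form a chain of 4 nodes with a double edge at one end; the terminal node there is the unique long simple root (C_4), and {alpha_3, alpha_4, alpha_7, alpha_8, alpha_9, alpha_10} form a chain of 4 nodes with a fork of two nodes at one end (D_6). A semisimple Lie algebra decomposes uniquely as the direct sum of simple ideals, one per connected component of its Dynkin diagram, so g ≅ C_4 ⊕ D_6 (dimension 36 + 66 = 102).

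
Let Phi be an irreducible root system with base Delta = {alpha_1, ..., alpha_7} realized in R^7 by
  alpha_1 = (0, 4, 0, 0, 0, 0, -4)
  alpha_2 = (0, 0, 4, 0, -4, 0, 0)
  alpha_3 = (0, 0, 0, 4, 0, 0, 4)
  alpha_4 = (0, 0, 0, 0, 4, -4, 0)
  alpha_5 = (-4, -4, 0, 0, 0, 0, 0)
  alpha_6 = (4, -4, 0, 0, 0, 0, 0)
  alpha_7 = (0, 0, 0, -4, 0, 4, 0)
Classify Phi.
Compute the Cartan integers a_ij = 2(alpha_i, alpha_j)/(alpha_j, alpha_j); the resulting 7x7 Cartan matrix is
[[2, 0, -1, 0, -1, -1, 0], [0, 2, 0, -1, 0, 0, 0], [-1, 0, 2, 0, 0, 0, -1], [0, -1, 0, 2, 0, 0, -1], [-1, 0, 0, 0, 2, 0, 0], [-1, 0, 0, 0, 0, 2, 0], [0, 0, -1, -1, 0, 0, 2]].
All simple roots have the same length, so the diagram is simply laced. The associated Dynkin diagram is a chain of 5 nodes with a fork of two nodes at one end (D_7), so the type is D_7 (the algebra so(14)).

D_7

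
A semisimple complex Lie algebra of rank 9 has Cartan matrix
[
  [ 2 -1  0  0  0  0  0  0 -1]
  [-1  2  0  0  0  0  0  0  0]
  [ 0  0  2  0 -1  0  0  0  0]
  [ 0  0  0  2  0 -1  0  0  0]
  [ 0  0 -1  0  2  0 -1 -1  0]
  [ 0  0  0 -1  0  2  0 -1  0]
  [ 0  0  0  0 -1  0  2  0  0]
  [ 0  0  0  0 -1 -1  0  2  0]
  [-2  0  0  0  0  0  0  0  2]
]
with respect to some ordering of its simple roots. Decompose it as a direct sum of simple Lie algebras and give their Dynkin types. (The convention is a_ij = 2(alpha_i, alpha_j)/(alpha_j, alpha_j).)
C_3 (sp(6)) ⊕ D_6 (so(12))

The diagram associated to this matrix has two connected components: the simple roots {alpha_1, alpha_2, alpha_9} form a chain of 3 nodes with a double edge at one end; the terminal node there is the unique long simple root (C_3), and {alpha_3, alpha_4, alpha_5, alpha_6, alpha_7, alpha_8} form a chain of 4 nodes with a fork of two nodes at one end (D_6). A semisimple Lie algebra decomposes uniquely as the direct sum of simple ideals, one per connected component of its Dynkin diagram, so g ≅ C_3 ⊕ D_6 (dimension 21 + 66 = 87).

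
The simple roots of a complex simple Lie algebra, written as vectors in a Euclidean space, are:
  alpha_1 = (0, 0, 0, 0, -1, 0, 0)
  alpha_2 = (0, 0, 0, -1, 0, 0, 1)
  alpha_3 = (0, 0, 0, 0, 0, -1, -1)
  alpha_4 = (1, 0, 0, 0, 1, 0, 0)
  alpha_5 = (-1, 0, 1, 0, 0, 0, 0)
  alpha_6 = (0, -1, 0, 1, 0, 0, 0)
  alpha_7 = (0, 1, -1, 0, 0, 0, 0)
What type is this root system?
Compute the Cartan integers a_ij = 2(alpha_i, alpha_j)/(alpha_j, alpha_j); the resulting 7x7 Cartan matrix is
[[2, 0, 0, -1, 0, 0, 0], [0, 2, -1, 0, 0, -1, 0], [0, -1, 2, 0, 0, 0, 0], [-2, 0, 0, 2, -1, 0, 0], [0, 0, 0, -1, 2, 0, -1], [0, -1, 0, 0, 0, 2, -1], [0, 0, 0, 0, -1, -1, 2]].
The roots have two lengths (squared-length ratio 2:1); the short ones are alpha_{1}. The associated Dynkin diagram is a chain of 7 nodes with a double edge at one end; the terminal node there is the unique short simple root (B_7), so the type is B_7 (the algebra so(15)).

type B_7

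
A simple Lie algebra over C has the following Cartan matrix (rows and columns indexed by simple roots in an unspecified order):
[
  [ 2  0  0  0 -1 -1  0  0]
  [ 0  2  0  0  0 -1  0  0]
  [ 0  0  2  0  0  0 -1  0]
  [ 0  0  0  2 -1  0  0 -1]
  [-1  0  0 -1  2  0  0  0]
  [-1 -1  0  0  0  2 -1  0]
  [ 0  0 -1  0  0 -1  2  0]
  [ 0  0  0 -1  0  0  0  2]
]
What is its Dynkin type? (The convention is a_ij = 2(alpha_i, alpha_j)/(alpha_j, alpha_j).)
E8

The matrix has rank 8 with 2's on the diagonal. Reading the off-diagonal entries as Dynkin edges (a single edge where a_ij = a_ji = -1; a double or triple edge where a_ij * a_ji = 2 or 3), the diagram is a chain of 7 nodes with one extra node attached to the third node from one end (E_8). One simple-root ordering that puts it in standard form is (alpha_3, alpha_2, alpha_7, alpha_6, alpha_1, alpha_5, alpha_4, alpha_8). So the algebra is type E_8.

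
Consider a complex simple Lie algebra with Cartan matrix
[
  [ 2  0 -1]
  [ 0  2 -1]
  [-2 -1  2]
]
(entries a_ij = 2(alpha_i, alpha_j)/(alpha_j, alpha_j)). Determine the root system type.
B_3 (so(7))

The matrix has rank 3 with 2's on the diagonal. Reading the off-diagonal entries as Dynkin edges (a single edge where a_ij = a_ji = -1; a double or triple edge where a_ij * a_ji = 2 or 3), the diagram is a chain of 3 nodes with a double edge at one end; the terminal node there is the unique short simple root (B_3). One simple-root ordering that puts it in standard form is (alpha_2, alpha_3, alpha_1). So the algebra is type B_3, i.e. so(7).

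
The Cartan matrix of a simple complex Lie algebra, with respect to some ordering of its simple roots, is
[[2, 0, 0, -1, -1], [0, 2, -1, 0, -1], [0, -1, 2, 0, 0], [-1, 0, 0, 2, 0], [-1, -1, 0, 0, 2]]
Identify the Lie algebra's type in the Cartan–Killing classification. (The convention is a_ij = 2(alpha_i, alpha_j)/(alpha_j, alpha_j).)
A_5 (sl(6))

The matrix has rank 5 with 2's on the diagonal. Reading the off-diagonal entries as Dynkin edges (a single edge where a_ij = a_ji = -1; a double or triple edge where a_ij * a_ji = 2 or 3), the diagram is a chain of 5 nodes with single edges (A_5). One simple-root ordering that puts it in standard form is (alpha_4, alpha_1, alpha_5, alpha_2, alpha_3). So the algebra is type A_5, i.e. sl(6).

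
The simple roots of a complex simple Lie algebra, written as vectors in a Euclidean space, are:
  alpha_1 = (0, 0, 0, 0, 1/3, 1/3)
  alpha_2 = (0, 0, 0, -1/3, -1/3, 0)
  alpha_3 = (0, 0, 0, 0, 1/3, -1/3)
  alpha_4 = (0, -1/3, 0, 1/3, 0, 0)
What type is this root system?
Compute the Cartan integers a_ij = 2(alpha_i, alpha_j)/(alpha_j, alpha_j); the resulting 4x4 Cartan matrix is
[[2, -1, 0, 0], [-1, 2, -1, -1], [0, -1, 2, 0], [0, -1, 0, 2]].
All simple roots have the same length, so the diagram is simply laced. The associated Dynkin diagram is a chain of 2 nodes with a fork of two nodes at one end (D_4), so the type is D_4 (the algebra so(8)).

D4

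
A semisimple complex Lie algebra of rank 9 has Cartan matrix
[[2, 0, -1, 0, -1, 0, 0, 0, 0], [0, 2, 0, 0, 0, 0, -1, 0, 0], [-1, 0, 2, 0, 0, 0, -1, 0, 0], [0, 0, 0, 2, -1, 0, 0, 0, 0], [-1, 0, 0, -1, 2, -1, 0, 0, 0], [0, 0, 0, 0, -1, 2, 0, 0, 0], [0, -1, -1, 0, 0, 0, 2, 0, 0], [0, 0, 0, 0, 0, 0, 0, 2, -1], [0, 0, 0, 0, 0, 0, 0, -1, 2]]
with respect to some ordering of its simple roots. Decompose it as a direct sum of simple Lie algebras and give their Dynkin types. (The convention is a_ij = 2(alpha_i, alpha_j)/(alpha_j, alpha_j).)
The diagram associated to this matrix has two connected components: the simple roots {alpha_8, alpha_9} form a chain of 2 nodes with single edges (A_2), and {alpha_1, alpha_2, alpha_3, alpha_4, alpha_5, alpha_6, alpha_7} form a chain of 5 nodes with a fork of two nodes at one end (D_7). A semisimple Lie algebra decomposes uniquely as the direct sum of simple ideals, one per connected component of its Dynkin diagram, so g ≅ A_2 ⊕ D_7 (dimension 8 + 91 = 99).

type A_2 ⊕ type D_7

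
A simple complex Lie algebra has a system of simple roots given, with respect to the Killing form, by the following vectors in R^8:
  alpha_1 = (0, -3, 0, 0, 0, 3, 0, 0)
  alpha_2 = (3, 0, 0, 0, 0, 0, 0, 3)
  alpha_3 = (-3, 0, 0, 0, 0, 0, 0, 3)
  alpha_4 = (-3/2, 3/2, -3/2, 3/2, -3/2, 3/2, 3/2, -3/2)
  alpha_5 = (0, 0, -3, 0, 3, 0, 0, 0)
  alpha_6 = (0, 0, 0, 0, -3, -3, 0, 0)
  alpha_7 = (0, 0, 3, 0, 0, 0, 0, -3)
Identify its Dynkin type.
E_7

Compute the Cartan integers a_ij = 2(alpha_i, alpha_j)/(alpha_j, alpha_j); the resulting 7x7 Cartan matrix is
[[2, 0, 0, 0, 0, -1, 0], [0, 2, 0, -1, 0, 0, -1], [0, 0, 2, 0, 0, 0, -1], [0, -1, 0, 2, 0, 0, 0], [0, 0, 0, 0, 2, -1, -1], [-1, 0, 0, 0, -1, 2, 0], [0, -1, -1, 0, -1, 0, 2]].
All simple roots have the same length, so the diagram is simply laced. The associated Dynkin diagram is a chain of 6 nodes with one extra node attached to the third node from one end (E_7), so the type is E_7.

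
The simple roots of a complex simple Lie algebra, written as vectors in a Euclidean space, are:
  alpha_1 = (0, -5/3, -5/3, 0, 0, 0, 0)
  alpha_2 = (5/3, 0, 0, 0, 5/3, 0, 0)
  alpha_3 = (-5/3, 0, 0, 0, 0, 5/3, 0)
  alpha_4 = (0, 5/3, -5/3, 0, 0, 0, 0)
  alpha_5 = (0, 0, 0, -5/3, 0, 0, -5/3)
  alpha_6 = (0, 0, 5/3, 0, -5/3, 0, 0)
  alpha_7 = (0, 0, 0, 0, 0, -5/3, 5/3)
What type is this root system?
Compute the Cartan integers a_ij = 2(alpha_i, alpha_j)/(alpha_j, alpha_j); the resulting 7x7 Cartan matrix is
[[2, 0, 0, 0, 0, -1, 0], [0, 2, -1, 0, 0, -1, 0], [0, -1, 2, 0, 0, 0, -1], [0, 0, 0, 2, 0, -1, 0], [0, 0, 0, 0, 2, 0, -1], [-1, -1, 0, -1, 0, 2, 0], [0, 0, -1, 0, -1, 0, 2]].
All simple roots have the same length, so the diagram is simply laced. The associated Dynkin diagram is a chain of 5 nodes with a fork of two nodes at one end (D_7), so the type is D_7 (the algebra so(14)).

type D_7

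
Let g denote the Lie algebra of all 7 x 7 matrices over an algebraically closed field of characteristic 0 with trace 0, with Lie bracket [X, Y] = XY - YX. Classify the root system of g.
A6

This is sl(7), which has dimension 7^2 - 1 = 48 and rank 7 - 1 = 6 (a Cartan subalgebra is the diagonal traceless matrices). In the classification of classical Lie algebras, the special linear algebra sl(n+1) has type A_n; here n = 6, so the Dynkin diagram is a chain of 6 nodes with single edges (A_6). Hence the type is A_6.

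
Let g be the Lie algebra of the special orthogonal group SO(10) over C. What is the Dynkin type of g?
type D_5

This is so(10) with 10 even, which has dimension 10(10-1)/2 = 45 and rank 10/2 = 5. In the classification of classical Lie algebras, the orthogonal algebra so(2n) in an even number of variables has type D_n; here n = 5, so the Dynkin diagram is a chain of 3 nodes with a fork of two nodes at one end (D_5). Hence the type is D_5.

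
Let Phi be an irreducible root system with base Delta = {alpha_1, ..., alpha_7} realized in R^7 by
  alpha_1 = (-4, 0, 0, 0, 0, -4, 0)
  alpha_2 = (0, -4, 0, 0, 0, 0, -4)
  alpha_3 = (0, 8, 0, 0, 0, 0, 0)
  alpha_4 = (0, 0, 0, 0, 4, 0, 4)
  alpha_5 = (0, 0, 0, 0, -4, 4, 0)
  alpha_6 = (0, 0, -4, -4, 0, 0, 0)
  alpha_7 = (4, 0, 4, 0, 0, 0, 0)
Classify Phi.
Compute the Cartan integers a_ij = 2(alpha_i, alpha_j)/(alpha_j, alpha_j); the resulting 7x7 Cartan matrix is
[[2, 0, 0, 0, -1, 0, -1], [0, 2, -1, -1, 0, 0, 0], [0, -2, 2, 0, 0, 0, 0], [0, -1, 0, 2, -1, 0, 0], [-1, 0, 0, -1, 2, 0, 0], [0, 0, 0, 0, 0, 2, -1], [-1, 0, 0, 0, 0, -1, 2]].
The roots have two lengths (squared-length ratio 2:1); the short ones are alpha_{1,2,4,5,6,7}. The associated Dynkin diagram is a chain of 7 nodes with a double edge at one end; the terminal node there is the unique long simple root (C_7), so the type is C_7 (the algebra sp(14)).

C_7 (sp(14))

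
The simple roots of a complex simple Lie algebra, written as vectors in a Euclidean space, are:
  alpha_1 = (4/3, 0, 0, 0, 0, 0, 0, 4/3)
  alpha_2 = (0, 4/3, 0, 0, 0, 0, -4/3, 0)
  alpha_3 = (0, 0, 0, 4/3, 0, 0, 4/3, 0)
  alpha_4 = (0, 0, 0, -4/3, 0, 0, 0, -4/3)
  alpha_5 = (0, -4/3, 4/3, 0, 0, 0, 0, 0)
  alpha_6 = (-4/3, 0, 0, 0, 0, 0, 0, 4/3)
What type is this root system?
Compute the Cartan integers a_ij = 2(alpha_i, alpha_j)/(alpha_j, alpha_j); the resulting 6x6 Cartan matrix is
[[2, 0, 0, -1, 0, 0], [0, 2, -1, 0, -1, 0], [0, -1, 2, -1, 0, 0], [-1, 0, -1, 2, 0, -1], [0, -1, 0, 0, 2, 0], [0, 0, 0, -1, 0, 2]].
All simple roots have the same length, so the diagram is simply laced. The associated Dynkin diagram is a chain of 4 nodes with a fork of two nodes at one end (D_6), so the type is D_6 (the algebra so(12)).

D_6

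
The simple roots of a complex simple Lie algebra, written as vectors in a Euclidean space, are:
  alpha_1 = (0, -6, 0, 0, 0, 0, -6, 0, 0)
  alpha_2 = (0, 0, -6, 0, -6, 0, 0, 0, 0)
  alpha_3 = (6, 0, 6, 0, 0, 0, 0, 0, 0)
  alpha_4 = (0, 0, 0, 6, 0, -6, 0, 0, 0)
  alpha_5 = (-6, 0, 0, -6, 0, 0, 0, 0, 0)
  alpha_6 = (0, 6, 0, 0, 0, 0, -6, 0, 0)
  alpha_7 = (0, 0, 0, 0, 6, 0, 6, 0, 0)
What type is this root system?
D_7

Compute the Cartan integers a_ij = 2(alpha_i, alpha_j)/(alpha_j, alpha_j); the resulting 7x7 Cartan matrix is
[[2, 0, 0, 0, 0, 0, -1], [0, 2, -1, 0, 0, 0, -1], [0, -1, 2, 0, -1, 0, 0], [0, 0, 0, 2, -1, 0, 0], [0, 0, -1, -1, 2, 0, 0], [0, 0, 0, 0, 0, 2, -1], [-1, -1, 0, 0, 0, -1, 2]].
All simple roots have the same length, so the diagram is simply laced. The associated Dynkin diagram is a chain of 5 nodes with a fork of two nodes at one end (D_7), so the type is D_7 (the algebra so(14)).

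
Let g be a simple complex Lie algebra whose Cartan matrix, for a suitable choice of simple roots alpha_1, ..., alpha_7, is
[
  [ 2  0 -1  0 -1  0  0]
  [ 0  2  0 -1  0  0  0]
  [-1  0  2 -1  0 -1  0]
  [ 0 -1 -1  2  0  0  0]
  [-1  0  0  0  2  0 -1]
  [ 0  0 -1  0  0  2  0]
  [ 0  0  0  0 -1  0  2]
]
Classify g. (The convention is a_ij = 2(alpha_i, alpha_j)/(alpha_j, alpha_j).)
E_7

The matrix has rank 7 with 2's on the diagonal. Reading the off-diagonal entries as Dynkin edges (a single edge where a_ij = a_ji = -1; a double or triple edge where a_ij * a_ji = 2 or 3), the diagram is a chain of 6 nodes with one extra node attached to the third node from one end (E_7). One simple-root ordering that puts it in standard form is (alpha_2, alpha_6, alpha_4, alpha_3, alpha_1, alpha_5, alpha_7). So the algebra is type E_7.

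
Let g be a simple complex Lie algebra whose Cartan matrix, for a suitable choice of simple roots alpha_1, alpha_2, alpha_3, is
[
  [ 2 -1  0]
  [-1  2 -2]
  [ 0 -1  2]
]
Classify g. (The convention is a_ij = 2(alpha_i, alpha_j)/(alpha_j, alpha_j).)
The matrix has rank 3 with 2's on the diagonal. Reading the off-diagonal entries as Dynkin edges (a single edge where a_ij = a_ji = -1; a double or triple edge where a_ij * a_ji = 2 or 3), the diagram is a chain of 3 nodes with a double edge at one end; the terminal node there is the unique short simple root (B_3). One simple-root ordering that puts it in standard form is (alpha_1, alpha_2, alpha_3). So the algebra is type B_3, i.e. so(7).

B_3 (so(7))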